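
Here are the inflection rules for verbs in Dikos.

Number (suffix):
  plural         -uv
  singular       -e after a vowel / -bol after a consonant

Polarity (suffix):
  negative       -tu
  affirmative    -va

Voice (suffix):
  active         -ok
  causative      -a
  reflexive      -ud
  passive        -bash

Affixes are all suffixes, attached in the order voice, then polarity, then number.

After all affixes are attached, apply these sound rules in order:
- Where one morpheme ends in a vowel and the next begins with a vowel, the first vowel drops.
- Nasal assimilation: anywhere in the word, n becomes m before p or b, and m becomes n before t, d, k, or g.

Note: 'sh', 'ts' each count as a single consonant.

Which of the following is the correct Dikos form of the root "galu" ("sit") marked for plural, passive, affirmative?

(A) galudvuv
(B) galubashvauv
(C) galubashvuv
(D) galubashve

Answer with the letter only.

Attach voice passive -bash → galubash.
Attach polarity affirmative -va → galubashva.
Attach number plural -uv → galubashvauv.
Apply vowel deletion: galubashvauv → galubashvuv.
Nasal assimilation: no change.
So the correct form is galubashvuv, option (C).
(B) galubashvauv is wrong: it fails to apply the sound rule(s).
(D) galubashve is wrong: it uses singular instead of plural for number.
(A) galudvuv is wrong: it uses reflexive instead of passive for voice.

C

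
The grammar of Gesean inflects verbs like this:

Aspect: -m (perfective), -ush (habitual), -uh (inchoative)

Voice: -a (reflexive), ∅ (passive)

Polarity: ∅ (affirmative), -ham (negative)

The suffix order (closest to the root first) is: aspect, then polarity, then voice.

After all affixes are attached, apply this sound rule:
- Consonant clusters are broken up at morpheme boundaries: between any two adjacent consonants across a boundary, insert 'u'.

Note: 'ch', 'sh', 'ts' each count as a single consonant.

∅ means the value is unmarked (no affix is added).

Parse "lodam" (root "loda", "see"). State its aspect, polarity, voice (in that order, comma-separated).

perfective, affirmative, passive

Segment: loda-m.
aspect: -m → perfective.
polarity: ∅ → affirmative.
voice: ∅ → passive.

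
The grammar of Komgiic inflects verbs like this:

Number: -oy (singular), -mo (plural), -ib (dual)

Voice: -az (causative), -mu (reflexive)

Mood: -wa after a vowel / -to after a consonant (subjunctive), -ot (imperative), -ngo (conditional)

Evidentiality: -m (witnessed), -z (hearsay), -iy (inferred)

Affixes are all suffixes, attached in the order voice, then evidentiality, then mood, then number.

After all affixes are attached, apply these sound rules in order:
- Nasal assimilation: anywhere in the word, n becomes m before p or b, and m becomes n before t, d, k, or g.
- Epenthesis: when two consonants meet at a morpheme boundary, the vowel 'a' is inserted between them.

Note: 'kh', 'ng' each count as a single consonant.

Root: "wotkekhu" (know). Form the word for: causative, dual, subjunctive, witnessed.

Attach voice causative -az → wotkekhuaz.
Attach evidentiality witnessed -m → wotkekhuazm.
Attach mood subjunctive -to (after consonant 'm') → wotkekhuazmto.
Attach number dual -ib → wotkekhuazmtoib.
Apply nasal assimilation: wotkekhuazmtoib → wotkekhuazntoib.
Apply epenthesis: wotkekhuazntoib → wotkekhuazanatoib.

wotkekhuazanatoib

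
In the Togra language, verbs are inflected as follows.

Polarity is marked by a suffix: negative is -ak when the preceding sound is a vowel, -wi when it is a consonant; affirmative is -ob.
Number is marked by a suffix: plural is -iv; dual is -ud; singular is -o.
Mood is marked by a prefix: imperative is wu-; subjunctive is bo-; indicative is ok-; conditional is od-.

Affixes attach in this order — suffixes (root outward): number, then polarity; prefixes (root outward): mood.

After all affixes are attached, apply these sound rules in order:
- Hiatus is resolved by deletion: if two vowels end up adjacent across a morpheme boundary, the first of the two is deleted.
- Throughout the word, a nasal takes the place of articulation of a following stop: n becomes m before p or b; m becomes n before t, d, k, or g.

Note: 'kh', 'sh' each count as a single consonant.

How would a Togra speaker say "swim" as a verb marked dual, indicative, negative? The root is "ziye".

Attach number dual -ud → ziyeud.
Attach mood indicative ok- → okziyeud.
Attach polarity negative -wi (after consonant 'd') → okziyeudwi.
Apply vowel deletion: okziyeudwi → okziyudwi.
Nasal assimilation: no change.

okziyudwi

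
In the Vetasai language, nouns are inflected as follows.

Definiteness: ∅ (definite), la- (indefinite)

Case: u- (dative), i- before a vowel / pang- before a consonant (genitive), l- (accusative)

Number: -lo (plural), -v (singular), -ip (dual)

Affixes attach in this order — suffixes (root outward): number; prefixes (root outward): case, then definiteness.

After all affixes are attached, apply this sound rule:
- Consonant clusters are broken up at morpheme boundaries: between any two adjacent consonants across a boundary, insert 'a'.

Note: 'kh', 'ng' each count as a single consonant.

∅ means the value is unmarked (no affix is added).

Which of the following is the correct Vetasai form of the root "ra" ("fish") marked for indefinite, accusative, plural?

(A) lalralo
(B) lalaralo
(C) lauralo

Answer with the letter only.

Attach number plural -lo → ralo.
Attach case accusative l- → lralo.
Attach definiteness indefinite la- → lalralo.
Apply epenthesis: lalralo → lalaralo.
So the correct form is lalaralo, option (B).
(C) lauralo is wrong: it uses dative instead of accusative for case.
(A) lalralo is wrong: it fails to apply the sound rule(s).

B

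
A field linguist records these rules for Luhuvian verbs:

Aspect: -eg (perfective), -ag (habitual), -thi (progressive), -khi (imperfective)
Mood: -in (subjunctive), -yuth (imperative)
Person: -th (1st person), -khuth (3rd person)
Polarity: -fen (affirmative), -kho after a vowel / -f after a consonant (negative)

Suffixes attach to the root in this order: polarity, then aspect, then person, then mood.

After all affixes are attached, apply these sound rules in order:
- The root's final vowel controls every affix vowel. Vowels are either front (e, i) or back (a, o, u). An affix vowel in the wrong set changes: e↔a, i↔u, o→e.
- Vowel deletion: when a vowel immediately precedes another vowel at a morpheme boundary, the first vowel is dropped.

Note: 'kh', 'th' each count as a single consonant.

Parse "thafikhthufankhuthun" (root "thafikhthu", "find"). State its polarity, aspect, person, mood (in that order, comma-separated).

affirmative, imperfective, 1st person, subjunctive

Segment: thafikhthu-fen-khi-th-in.
polarity: -fen → affirmative.
aspect: -khi → imperfective.
person: -th → 1st person.
mood: -in → subjunctive.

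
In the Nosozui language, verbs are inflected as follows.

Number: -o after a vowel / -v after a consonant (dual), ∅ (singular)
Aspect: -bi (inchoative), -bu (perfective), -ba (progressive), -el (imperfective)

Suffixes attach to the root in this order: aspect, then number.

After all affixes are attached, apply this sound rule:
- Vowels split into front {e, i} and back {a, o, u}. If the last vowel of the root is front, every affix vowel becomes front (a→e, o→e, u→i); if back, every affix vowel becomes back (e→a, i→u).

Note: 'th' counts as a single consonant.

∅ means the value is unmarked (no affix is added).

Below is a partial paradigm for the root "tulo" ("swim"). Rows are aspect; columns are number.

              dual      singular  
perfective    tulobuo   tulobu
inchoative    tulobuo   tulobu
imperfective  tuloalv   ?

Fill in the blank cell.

Attach aspect imperfective -el → tuloel.
number = singular: zero marking, form stays tuloel.
Apply vowel harmony: tuloel → tuloal.

tuloal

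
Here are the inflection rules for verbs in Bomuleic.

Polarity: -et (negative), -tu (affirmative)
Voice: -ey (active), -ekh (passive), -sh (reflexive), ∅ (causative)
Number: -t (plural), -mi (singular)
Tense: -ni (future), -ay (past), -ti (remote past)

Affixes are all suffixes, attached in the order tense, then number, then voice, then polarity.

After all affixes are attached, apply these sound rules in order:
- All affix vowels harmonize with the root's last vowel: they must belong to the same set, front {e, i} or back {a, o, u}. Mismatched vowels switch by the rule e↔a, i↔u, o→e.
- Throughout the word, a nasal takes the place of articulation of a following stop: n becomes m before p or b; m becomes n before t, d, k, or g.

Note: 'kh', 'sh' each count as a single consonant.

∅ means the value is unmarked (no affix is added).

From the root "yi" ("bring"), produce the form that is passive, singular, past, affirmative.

Attach tense past -ay → yiay.
Attach number singular -mi → yiaymi.
Attach voice passive -ekh → yiaymiekh.
Attach polarity affirmative -tu → yiaymiekhtu.
Apply vowel harmony: yiaymiekhtu → yieymiekhti.
Nasal assimilation: no change.

yieymiekhti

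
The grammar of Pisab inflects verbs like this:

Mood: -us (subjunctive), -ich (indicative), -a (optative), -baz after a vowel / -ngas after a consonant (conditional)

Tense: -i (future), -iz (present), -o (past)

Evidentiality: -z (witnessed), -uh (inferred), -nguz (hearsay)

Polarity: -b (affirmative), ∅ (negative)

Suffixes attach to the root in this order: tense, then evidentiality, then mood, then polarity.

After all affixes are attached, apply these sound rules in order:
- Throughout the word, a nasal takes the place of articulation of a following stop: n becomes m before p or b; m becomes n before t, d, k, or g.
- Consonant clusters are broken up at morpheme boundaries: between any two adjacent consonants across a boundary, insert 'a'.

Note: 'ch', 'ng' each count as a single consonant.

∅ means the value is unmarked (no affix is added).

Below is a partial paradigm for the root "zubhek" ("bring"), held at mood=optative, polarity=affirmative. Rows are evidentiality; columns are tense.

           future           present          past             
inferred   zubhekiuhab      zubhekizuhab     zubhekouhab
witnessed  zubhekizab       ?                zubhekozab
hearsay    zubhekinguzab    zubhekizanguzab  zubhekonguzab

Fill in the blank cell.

zubhekizazab

Attach tense present -iz → zubhekiz.
Attach evidentiality witnessed -z → zubhekizz.
Attach mood optative -a → zubhekizza.
Attach polarity affirmative -b → zubhekizzab.
Nasal assimilation: no change.
Apply epenthesis: zubhekizzab → zubhekizazab.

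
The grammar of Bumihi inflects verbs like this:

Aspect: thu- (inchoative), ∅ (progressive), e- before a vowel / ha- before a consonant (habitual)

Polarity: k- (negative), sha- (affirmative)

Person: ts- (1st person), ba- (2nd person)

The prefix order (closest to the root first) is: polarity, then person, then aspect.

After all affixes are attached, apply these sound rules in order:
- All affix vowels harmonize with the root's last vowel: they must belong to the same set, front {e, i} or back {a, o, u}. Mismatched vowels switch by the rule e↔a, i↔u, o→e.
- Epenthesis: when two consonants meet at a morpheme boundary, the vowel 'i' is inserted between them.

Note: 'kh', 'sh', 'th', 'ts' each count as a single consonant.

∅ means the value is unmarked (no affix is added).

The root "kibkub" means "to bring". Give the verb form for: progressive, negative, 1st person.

tsikikibkub

Attach polarity negative k- → kkibkub.
Attach person 1st person ts- → tskkibkub.
aspect = progressive: zero marking, form stays tskkibkub.
Vowel harmony: no change.
Apply epenthesis: tskkibkub → tsikikibkub.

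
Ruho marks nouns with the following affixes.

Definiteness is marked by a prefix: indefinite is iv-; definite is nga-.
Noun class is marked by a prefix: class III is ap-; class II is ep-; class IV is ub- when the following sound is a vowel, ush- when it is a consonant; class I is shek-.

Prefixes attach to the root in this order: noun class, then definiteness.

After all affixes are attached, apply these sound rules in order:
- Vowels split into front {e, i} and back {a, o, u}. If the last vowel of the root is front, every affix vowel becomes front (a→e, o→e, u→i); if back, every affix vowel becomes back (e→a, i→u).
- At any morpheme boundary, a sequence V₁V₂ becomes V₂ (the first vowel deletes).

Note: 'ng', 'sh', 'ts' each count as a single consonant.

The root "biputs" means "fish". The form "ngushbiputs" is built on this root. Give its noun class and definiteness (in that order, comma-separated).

Segment: nga-ush-biputs.
noun class: ub/ush- → class IV.
definiteness: nga- → definite.

class IV, definite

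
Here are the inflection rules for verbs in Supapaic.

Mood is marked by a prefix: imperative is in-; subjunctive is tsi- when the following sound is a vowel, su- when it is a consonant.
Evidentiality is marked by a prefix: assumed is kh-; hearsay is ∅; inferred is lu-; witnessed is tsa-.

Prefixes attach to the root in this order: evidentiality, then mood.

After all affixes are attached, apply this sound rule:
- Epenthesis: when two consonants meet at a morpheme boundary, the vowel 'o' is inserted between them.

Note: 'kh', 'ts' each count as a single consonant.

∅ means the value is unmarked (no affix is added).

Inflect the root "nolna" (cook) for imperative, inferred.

Attach evidentiality inferred lu- → lunolna.
Attach mood imperative in- → inlunolna.
Apply epenthesis: inlunolna → inolunolna.

inolunolna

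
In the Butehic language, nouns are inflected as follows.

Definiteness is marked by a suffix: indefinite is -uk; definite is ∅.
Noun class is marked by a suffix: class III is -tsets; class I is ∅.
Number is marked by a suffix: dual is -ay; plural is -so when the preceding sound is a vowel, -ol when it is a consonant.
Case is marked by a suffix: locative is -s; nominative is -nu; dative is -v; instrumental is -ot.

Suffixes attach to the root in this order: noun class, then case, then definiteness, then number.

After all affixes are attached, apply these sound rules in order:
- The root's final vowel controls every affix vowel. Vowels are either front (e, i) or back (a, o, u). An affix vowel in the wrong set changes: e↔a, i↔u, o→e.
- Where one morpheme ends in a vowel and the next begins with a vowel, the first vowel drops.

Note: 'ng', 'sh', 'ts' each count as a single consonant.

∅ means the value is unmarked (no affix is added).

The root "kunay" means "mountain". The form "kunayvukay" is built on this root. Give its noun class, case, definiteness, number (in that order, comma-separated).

Segment: kunay-v-uk-ay.
noun class: ∅ → class I.
case: -v → dative.
definiteness: -uk → indefinite.
number: -ay → dual.

class I, dative, indefinite, dual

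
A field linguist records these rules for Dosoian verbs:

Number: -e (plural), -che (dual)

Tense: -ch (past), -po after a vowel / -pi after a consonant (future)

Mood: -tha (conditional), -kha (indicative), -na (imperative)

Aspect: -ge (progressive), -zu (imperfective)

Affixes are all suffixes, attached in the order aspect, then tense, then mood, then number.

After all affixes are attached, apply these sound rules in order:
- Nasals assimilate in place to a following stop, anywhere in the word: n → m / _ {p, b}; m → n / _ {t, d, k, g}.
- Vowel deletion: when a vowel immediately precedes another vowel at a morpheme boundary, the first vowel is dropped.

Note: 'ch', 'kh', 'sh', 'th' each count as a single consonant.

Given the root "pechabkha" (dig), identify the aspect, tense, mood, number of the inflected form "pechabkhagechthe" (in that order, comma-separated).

Segment: pechabkha-ge-ch-tha-e.
aspect: -ge → progressive.
tense: -ch → past.
mood: -tha → conditional.
number: -e → plural.

progressive, past, conditional, plural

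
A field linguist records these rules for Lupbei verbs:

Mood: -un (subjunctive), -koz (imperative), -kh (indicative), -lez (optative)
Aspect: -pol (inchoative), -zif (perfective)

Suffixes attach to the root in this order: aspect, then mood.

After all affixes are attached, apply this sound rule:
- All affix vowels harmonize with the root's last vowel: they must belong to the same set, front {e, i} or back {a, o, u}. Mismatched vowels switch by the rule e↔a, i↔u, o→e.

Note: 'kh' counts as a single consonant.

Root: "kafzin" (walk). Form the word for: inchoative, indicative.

Attach aspect inchoative -pol → kafzinpol.
Attach mood indicative -kh → kafzinpolkh.
Apply vowel harmony: kafzinpolkh → kafzinpelkh.

kafzinpelkh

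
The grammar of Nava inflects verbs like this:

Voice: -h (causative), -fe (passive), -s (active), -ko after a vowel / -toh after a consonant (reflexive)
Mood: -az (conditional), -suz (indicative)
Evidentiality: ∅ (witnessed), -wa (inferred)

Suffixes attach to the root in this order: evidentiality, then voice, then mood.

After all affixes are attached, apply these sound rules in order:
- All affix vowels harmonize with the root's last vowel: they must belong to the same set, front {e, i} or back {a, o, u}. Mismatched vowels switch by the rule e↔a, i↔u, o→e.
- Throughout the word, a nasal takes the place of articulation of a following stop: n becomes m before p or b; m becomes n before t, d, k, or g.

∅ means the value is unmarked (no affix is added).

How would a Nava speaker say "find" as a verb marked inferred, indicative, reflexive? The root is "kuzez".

Attach evidentiality inferred -wa → kuzezwa.
Attach voice reflexive -ko (after vowel 'a') → kuzezwako.
Attach mood indicative -suz → kuzezwakosuz.
Apply vowel harmony: kuzezwakosuz → kuzezwekesiz.
Nasal assimilation: no change.

kuzezwekesiz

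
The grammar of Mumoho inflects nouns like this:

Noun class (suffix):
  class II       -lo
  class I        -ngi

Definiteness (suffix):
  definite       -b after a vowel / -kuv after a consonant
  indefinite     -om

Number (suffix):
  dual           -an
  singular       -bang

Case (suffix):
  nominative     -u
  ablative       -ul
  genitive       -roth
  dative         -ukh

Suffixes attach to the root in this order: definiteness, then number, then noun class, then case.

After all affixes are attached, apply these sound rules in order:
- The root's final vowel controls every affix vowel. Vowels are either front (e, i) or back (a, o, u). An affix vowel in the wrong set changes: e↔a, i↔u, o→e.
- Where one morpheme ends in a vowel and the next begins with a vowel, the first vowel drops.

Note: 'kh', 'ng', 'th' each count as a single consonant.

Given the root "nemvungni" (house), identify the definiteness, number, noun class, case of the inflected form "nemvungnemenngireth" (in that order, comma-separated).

Segment: nemvungni-om-an-ngi-roth.
definiteness: -om → indefinite.
number: -an → dual.
noun class: -ngi → class I.
case: -roth → genitive.

indefinite, dual, class I, genitive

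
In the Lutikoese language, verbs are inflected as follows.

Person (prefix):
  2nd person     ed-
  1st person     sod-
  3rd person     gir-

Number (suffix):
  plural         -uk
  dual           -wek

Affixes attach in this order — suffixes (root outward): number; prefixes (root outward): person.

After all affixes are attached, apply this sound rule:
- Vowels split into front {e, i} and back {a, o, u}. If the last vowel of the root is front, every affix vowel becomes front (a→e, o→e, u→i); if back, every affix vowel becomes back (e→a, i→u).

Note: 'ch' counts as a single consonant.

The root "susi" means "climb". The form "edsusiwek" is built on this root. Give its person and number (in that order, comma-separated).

2nd person, dual

Segment: ed-susi-wek.
person: ed- → 2nd person.
number: -wek → dual.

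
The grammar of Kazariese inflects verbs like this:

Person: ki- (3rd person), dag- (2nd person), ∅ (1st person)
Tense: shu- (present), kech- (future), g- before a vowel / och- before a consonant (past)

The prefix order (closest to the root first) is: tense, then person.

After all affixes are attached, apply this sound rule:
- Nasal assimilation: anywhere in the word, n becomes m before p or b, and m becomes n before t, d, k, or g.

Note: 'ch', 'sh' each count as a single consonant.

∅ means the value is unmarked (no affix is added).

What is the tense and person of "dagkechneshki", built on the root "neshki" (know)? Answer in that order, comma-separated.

Segment: dag-kech-neshki.
tense: kech- → future.
person: dag- → 2nd person.

future, 2nd person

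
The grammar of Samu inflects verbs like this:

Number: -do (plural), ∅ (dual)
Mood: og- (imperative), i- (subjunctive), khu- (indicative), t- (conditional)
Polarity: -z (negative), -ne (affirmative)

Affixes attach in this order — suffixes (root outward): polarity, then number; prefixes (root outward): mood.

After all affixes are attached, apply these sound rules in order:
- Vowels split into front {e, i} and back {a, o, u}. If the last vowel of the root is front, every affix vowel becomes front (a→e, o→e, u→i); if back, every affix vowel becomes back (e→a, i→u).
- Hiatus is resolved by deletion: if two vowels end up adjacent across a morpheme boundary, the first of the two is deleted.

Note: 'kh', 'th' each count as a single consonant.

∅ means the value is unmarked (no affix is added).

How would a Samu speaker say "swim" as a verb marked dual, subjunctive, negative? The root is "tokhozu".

Attach mood subjunctive i- → itokhozu.
Attach polarity negative -z → itokhozuz.
number = dual: zero marking, form stays itokhozuz.
Apply vowel harmony: itokhozuz → utokhozuz.
Vowel deletion: no change.

utokhozuz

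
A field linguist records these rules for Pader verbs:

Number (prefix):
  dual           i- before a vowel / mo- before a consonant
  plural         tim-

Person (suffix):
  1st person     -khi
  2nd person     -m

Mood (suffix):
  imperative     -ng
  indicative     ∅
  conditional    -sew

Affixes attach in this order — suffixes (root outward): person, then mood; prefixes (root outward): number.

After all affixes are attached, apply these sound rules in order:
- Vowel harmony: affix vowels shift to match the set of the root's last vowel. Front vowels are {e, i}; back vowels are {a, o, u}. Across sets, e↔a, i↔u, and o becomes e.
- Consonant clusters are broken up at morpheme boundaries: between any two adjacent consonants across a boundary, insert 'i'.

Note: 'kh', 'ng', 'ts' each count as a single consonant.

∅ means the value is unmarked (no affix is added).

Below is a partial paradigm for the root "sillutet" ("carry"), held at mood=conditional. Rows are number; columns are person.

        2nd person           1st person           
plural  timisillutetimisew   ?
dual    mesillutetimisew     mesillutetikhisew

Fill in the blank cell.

timisillutetikhisew

Attach person 1st person -khi → sillutetkhi.
Attach number plural tim- → timsillutetkhi.
Attach mood conditional -sew → timsillutetkhisew.
Vowel harmony: no change.
Apply epenthesis: timsillutetkhisew → timisillutetikhisew.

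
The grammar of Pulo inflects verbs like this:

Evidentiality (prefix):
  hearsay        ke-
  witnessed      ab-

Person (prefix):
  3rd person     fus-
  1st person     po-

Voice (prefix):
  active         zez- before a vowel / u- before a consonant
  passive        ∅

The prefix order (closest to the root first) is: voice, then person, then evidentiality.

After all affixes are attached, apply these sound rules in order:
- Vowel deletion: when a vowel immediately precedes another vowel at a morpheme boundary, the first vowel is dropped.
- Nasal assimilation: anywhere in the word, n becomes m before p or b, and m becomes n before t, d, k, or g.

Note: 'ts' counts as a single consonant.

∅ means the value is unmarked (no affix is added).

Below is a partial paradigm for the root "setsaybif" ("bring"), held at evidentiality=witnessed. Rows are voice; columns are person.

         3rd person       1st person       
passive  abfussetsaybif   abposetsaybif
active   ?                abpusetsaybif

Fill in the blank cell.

abfususetsaybif

Attach voice active u- (before consonant 's') → usetsaybif.
Attach person 3rd person fus- → fususetsaybif.
Attach evidentiality witnessed ab- → abfususetsaybif.
Vowel deletion: no change.
Nasal assimilation: no change.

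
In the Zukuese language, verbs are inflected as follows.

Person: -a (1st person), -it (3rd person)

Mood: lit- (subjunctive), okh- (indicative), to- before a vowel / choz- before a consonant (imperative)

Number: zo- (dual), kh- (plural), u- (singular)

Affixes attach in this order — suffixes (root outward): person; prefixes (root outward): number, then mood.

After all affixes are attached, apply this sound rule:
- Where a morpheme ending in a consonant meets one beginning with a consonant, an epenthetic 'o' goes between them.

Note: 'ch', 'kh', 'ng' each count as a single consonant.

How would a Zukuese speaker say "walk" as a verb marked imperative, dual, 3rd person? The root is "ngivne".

chozozongivneit

Attach person 3rd person -it → ngivneit.
Attach number dual zo- → zongivneit.
Attach mood imperative choz- (before consonant 'z') → chozzongivneit.
Apply epenthesis: chozzongivneit → chozozongivneit.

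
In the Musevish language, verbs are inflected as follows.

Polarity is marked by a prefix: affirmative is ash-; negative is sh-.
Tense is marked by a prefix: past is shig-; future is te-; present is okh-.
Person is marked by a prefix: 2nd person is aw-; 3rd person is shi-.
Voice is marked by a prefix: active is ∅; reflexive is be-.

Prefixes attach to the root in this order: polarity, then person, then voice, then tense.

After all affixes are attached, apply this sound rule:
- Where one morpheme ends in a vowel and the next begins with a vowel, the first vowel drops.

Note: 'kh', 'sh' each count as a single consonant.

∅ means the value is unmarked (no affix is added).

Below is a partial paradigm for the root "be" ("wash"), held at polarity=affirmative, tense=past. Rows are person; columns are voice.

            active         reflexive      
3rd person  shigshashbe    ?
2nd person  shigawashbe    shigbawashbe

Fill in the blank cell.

Attach polarity affirmative ash- → ashbe.
Attach person 3rd person shi- → shiashbe.
Attach voice reflexive be- → beshiashbe.
Attach tense past shig- → shigbeshiashbe.
Apply vowel deletion: shigbeshiashbe → shigbeshashbe.

shigbeshashbe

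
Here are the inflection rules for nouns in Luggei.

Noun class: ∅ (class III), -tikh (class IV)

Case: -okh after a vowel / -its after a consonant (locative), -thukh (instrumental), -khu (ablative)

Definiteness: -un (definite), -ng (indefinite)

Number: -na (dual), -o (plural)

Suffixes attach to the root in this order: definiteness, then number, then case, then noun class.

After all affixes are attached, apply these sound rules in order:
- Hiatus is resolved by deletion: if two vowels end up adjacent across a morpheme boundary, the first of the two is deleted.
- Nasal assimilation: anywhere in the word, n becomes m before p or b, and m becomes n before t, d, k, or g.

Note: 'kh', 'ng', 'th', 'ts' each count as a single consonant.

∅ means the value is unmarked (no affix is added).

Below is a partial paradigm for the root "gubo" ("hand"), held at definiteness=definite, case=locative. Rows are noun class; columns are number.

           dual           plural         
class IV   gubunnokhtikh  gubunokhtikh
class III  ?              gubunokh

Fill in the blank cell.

gubunnokh

Attach definiteness definite -un → guboun.
Attach number dual -na → gubounna.
Attach case locative -okh (after vowel 'a') → gubounnaokh.
noun class = class III: zero marking, form stays gubounnaokh.
Apply vowel deletion: gubounnaokh → gubunnokh.
Nasal assimilation: no change.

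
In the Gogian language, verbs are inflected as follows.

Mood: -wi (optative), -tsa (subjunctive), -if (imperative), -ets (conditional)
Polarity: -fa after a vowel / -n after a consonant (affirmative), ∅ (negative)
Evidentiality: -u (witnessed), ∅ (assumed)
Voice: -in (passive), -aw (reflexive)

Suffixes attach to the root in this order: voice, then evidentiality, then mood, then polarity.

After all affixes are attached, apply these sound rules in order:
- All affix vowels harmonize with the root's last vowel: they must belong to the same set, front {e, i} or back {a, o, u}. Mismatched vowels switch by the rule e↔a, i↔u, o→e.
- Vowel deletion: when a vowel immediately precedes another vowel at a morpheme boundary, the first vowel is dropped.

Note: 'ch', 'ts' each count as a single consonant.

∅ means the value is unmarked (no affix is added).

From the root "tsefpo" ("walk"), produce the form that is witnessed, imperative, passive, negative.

tsefpunuf

Attach voice passive -in → tsefpoin.
Attach evidentiality witnessed -u → tsefpoinu.
Attach mood imperative -if → tsefpoinuif.
polarity = negative: zero marking, form stays tsefpoinuif.
Apply vowel harmony: tsefpoinuif → tsefpounuuf.
Apply vowel deletion: tsefpounuuf → tsefpunuf.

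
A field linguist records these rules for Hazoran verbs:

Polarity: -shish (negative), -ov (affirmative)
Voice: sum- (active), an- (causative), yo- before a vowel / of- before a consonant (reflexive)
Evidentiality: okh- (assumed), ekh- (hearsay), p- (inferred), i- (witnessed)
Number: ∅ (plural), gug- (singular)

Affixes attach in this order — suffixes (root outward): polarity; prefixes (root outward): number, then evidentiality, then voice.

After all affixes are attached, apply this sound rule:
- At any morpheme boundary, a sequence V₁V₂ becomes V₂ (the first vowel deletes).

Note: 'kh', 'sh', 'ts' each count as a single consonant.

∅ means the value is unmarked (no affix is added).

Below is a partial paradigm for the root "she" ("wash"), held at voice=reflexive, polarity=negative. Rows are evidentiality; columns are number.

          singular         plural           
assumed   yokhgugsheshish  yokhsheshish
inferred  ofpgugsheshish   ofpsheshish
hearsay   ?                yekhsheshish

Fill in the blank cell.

Attach number singular gug- → gugshe.
Attach evidentiality hearsay ekh- → ekhgugshe.
Attach voice reflexive yo- (before vowel 'e') → yoekhgugshe.
Attach polarity negative -shish → yoekhgugsheshish.
Apply vowel deletion: yoekhgugsheshish → yekhgugsheshish.

yekhgugsheshish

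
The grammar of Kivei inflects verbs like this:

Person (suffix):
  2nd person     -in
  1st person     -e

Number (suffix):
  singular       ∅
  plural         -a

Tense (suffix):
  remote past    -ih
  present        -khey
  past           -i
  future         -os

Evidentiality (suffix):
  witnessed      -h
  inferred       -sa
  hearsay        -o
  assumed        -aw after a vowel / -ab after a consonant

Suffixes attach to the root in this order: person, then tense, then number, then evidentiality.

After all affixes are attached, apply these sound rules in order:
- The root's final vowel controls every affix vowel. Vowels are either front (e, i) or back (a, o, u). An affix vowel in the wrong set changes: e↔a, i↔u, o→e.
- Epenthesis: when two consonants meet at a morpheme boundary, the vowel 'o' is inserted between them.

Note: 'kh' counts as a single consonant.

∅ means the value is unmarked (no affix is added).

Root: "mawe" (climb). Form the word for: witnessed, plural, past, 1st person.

Attach person 1st person -e → mawee.
Attach tense past -i → maweei.
Attach number plural -a → maweeia.
Attach evidentiality witnessed -h → maweeiah.
Apply vowel harmony: maweeiah → maweeieh.
Epenthesis: no change.

maweeieh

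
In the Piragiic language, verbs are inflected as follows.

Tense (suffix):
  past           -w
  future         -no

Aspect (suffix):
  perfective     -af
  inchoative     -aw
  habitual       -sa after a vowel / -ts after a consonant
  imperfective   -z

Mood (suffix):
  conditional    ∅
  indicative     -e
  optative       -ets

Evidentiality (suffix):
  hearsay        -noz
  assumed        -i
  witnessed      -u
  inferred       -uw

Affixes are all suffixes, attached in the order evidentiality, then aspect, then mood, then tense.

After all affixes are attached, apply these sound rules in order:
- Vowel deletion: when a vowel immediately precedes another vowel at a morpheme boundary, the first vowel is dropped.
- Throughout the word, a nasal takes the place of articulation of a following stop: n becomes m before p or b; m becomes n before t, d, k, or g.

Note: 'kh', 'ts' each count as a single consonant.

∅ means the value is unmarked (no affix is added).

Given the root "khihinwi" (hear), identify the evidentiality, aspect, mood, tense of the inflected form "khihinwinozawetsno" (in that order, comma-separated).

hearsay, inchoative, optative, future

Segment: khihinwi-noz-aw-ets-no.
evidentiality: -noz → hearsay.
aspect: -aw → inchoative.
mood: -ets → optative.
tense: -no → future.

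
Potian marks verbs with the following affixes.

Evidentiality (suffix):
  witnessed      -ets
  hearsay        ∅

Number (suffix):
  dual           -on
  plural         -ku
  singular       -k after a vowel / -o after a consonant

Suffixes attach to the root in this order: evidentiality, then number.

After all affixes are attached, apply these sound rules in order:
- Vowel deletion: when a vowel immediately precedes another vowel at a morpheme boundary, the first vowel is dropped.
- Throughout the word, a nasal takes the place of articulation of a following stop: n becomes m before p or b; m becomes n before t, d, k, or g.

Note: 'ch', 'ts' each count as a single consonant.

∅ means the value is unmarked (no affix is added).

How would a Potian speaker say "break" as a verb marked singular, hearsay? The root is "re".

rek

evidentiality = hearsay: zero marking, form stays re.
Attach number singular -k (after vowel 'e') → rek.
Vowel deletion: no change.
Nasal assimilation: no change.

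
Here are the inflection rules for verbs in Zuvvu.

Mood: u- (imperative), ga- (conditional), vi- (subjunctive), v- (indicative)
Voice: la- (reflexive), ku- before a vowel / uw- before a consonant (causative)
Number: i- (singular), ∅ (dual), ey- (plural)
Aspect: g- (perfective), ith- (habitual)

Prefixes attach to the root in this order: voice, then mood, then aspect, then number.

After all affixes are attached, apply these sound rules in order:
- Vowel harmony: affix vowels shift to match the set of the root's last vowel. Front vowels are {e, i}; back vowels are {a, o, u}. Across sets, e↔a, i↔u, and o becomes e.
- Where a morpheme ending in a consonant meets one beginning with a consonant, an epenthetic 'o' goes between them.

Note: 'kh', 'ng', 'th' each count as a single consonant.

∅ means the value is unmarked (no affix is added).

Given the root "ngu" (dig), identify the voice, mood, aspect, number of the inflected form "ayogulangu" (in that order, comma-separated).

Segment: ey-g-u-la-ngu.
voice: la- → reflexive.
mood: u- → imperative.
aspect: g- → perfective.
number: ey- → plural.

reflexive, imperative, perfective, plural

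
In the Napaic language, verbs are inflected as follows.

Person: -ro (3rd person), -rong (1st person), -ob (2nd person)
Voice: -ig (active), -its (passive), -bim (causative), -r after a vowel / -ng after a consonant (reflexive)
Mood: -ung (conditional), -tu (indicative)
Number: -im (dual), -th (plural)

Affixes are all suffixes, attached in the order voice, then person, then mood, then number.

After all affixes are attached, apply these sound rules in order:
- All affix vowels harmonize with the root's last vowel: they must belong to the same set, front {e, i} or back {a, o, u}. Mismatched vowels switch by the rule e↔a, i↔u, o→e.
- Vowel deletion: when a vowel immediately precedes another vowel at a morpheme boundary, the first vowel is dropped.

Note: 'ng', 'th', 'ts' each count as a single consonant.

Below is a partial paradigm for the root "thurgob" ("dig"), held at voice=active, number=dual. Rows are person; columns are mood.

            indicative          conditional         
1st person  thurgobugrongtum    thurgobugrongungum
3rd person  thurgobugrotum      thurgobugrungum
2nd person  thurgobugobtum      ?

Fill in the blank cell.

thurgobugobungum

Attach voice active -ig → thurgobig.
Attach person 2nd person -ob → thurgobigob.
Attach mood conditional -ung → thurgobigobung.
Attach number dual -im → thurgobigobungim.
Apply vowel harmony: thurgobigobungim → thurgobugobungum.
Vowel deletion: no change.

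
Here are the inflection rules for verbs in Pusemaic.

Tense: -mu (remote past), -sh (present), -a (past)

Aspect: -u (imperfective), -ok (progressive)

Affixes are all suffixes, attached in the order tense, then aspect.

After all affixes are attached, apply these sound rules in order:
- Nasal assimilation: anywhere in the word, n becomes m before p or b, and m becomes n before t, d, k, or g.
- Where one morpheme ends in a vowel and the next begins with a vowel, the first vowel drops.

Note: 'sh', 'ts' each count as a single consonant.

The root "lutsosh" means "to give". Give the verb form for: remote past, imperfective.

Attach tense remote past -mu → lutsoshmu.
Attach aspect imperfective -u → lutsoshmuu.
Nasal assimilation: no change.
Apply vowel deletion: lutsoshmuu → lutsoshmu.

lutsoshmu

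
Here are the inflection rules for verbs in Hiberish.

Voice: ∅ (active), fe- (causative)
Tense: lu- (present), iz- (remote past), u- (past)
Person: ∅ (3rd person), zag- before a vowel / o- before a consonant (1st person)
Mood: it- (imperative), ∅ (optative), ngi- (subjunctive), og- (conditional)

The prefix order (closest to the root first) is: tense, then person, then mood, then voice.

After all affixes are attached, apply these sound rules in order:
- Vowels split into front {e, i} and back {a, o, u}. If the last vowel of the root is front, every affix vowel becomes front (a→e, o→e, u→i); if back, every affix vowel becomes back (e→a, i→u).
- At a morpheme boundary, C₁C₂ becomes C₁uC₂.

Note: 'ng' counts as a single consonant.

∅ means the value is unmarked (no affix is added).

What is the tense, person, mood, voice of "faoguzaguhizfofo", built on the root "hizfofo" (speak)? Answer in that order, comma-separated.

past, 1st person, conditional, causative

Segment: fe-og-zag-u-hizfofo.
tense: u- → past.
person: zag/o- → 1st person.
mood: og- → conditional.
voice: fe- → causative.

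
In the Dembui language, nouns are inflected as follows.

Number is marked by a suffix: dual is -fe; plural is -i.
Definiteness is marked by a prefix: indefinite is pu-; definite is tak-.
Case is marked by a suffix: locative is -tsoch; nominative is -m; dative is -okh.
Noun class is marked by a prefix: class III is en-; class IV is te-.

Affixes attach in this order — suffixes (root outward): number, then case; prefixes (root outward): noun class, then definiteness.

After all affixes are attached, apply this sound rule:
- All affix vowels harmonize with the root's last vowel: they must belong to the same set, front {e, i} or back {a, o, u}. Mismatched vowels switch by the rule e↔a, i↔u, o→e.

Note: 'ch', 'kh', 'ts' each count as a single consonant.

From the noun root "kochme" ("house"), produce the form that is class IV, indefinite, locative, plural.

pitekochmeitsech

Attach noun class class IV te- → tekochme.
Attach number plural -i → tekochmei.
Attach case locative -tsoch → tekochmeitsoch.
Attach definiteness indefinite pu- → putekochmeitsoch.
Apply vowel harmony: putekochmeitsoch → pitekochmeitsech.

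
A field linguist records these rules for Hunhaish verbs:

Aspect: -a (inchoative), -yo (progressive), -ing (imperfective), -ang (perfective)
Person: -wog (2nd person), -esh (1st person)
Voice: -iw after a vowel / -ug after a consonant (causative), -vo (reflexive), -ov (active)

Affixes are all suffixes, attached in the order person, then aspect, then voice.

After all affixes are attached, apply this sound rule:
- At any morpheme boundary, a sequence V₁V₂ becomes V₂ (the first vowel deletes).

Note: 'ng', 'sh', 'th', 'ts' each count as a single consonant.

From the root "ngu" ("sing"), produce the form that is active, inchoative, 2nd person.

Attach person 2nd person -wog → nguwog.
Attach aspect inchoative -a → nguwoga.
Attach voice active -ov → nguwogaov.
Apply vowel deletion: nguwogaov → nguwogov.

nguwogov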